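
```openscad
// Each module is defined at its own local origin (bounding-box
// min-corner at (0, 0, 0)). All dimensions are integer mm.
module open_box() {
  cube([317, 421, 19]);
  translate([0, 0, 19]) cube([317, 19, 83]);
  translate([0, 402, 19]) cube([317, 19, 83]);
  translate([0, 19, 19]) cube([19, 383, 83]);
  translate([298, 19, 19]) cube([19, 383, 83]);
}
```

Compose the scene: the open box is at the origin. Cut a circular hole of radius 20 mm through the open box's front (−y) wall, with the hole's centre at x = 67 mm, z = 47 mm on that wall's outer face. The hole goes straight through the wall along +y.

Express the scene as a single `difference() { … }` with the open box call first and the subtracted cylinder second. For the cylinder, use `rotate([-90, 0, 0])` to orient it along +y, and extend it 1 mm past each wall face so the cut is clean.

difference() {
  open_box();
  translate([67, -1, 47]) rotate([-90, 0, 0]) cylinder(h = 21, r = 20);
}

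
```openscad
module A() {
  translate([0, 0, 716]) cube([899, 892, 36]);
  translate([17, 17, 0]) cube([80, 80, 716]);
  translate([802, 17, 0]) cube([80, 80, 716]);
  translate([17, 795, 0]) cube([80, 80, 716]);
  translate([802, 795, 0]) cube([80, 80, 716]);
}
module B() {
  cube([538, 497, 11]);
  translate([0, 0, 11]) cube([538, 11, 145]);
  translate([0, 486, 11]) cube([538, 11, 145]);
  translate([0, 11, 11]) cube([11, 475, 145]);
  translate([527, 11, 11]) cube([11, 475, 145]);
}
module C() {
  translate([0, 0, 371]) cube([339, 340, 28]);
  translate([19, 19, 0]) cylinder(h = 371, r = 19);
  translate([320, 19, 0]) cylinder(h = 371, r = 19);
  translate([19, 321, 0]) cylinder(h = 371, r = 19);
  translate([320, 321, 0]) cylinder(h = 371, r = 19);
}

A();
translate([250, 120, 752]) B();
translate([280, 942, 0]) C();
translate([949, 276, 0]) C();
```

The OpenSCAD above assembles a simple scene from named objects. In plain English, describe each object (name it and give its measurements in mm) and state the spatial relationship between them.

A is a table: top 899 mm (x) × 892 mm (y), 36 mm thick, upper face at z = 752 mm, on four 80×80 mm square legs, each inset 17 mm from the nearest pair of top edges, running from z = 0 to the bottom of the top.

B is an open-topped rectangular box: outside dimensions 538×497×156 mm, with a uniform wall and base thickness of 11 mm. The base is a full 538×497 slab on the floor; four walls sit on top of the base. The front and back walls (the −y and +y sides) span the full width; the two side walls fit between them.

C is a four-legged stool. The seat is a 339×340×28 mm slab whose top surface is at z = 399 mm; four round legs, each 38 mm in diameter, run from the floor (z = 0) to the underside of the seat, each leg's axis is inset half a diameter from the nearest pair of seat edges (so the leg's bounding box is flush with the corner).

The open box is on top of the table. Two stools sit around the table at the +y, +x sides.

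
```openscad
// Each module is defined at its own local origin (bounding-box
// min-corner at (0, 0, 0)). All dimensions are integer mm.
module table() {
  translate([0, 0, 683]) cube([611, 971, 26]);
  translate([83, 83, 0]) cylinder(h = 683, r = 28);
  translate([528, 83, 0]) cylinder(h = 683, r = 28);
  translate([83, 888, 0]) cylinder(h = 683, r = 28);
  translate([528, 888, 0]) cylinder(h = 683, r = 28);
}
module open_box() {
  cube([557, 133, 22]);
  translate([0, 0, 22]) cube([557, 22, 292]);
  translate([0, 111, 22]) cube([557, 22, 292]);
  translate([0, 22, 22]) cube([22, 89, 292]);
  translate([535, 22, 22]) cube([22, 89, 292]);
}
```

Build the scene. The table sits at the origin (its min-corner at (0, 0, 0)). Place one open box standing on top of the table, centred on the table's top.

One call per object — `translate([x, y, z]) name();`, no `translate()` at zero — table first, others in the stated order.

table();
translate([27, 419, 709]) open_box();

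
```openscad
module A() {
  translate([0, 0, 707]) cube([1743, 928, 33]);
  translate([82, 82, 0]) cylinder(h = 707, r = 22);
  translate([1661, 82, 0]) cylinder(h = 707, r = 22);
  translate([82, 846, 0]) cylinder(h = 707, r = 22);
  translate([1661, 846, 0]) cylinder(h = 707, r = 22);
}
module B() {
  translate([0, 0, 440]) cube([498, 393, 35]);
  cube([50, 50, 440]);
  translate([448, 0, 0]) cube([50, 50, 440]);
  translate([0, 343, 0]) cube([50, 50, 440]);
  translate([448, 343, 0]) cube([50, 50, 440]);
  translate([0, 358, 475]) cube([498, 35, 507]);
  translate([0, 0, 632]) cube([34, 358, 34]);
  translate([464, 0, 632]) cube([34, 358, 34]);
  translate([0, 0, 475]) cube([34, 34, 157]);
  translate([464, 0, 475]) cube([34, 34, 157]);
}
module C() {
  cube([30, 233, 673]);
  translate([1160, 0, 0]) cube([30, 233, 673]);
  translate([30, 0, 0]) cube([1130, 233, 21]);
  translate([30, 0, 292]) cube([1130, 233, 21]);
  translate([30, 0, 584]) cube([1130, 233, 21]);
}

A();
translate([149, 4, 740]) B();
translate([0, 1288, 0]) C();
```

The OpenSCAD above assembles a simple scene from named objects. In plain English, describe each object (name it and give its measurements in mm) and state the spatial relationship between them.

A is a table: top 1743 mm (x) × 928 mm (y), 33 mm thick, upper face at z = 740 mm, on four round legs of 44 mm diameter, each leg's bounding box inset 60 mm from the nearest pair of top edges, running from z = 0 to the bottom of the top.

B is a chair. The seat is a 498×393×35 mm slab with its top at z = 475 mm, on four 50×50 mm corner legs (flush with the seat edges, standing on z = 0). A flat backrest 35 mm thick, 507 mm tall, spans the full seat width and rises from the seat top along its +y edge, rear face flush with the rear of the seat. Two armrests of 34×34 mm section run along each side from the seat's front edge to the front of the backrest, top faces 191 mm above the seat top and outer faces flush with the seat's x-edges; a 34×34 mm post under the front of each armrest stands on the seat at the front corner.

C is a bookshelf 1190 mm wide overall, 233 mm deep and 673 mm tall. The two sides are 30 mm thick vertical panels. 3 horizontal shelves of 21 mm thickness span between the inner faces of the sides; the lowest shelf sits on the floor and shelves are stacked with a clear vertical gap of 271 mm between each pair.

The chair is on top of the table. The bookshelf is on the floor beside the table on its +y side.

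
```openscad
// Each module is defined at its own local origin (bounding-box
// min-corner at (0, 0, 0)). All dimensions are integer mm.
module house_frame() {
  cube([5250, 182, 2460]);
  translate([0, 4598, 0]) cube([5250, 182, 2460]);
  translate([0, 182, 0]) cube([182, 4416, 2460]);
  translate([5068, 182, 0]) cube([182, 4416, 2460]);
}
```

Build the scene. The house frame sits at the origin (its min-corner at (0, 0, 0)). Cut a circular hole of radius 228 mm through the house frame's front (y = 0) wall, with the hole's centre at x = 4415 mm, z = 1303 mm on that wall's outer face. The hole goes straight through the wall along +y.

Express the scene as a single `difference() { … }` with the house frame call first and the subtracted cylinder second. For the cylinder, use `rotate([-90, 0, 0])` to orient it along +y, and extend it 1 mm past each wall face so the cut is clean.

difference() {
  house_frame();
  translate([4415, -1, 1303]) rotate([-90, 0, 0]) cylinder(h = 184, r = 228);
}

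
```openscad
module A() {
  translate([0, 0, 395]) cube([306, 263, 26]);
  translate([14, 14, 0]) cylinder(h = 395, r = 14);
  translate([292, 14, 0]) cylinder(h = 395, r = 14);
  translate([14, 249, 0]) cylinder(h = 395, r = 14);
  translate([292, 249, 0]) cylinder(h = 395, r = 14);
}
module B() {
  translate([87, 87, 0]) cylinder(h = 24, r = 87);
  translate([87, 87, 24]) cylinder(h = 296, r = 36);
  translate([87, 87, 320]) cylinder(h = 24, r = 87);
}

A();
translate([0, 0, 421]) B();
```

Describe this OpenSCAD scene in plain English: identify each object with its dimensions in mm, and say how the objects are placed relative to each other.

A is a four-legged stool. The seat is a 306×263×26 mm slab whose top surface is at z = 421 mm; four round legs, each 28 mm in diameter, run from the floor (z = 0) to the underside of the seat, each leg's axis is inset half a diameter from the nearest pair of seat edges (so the leg's bounding box is flush with the corner).

B is a spool: two coaxial disc flanges of radius 87 mm and thickness 24 mm, joined by a core cylinder of radius 36 mm and height 296 mm. The lower flange rests on z = 0 and the three cylinders share a vertical axis.

The spool is on top of the stool.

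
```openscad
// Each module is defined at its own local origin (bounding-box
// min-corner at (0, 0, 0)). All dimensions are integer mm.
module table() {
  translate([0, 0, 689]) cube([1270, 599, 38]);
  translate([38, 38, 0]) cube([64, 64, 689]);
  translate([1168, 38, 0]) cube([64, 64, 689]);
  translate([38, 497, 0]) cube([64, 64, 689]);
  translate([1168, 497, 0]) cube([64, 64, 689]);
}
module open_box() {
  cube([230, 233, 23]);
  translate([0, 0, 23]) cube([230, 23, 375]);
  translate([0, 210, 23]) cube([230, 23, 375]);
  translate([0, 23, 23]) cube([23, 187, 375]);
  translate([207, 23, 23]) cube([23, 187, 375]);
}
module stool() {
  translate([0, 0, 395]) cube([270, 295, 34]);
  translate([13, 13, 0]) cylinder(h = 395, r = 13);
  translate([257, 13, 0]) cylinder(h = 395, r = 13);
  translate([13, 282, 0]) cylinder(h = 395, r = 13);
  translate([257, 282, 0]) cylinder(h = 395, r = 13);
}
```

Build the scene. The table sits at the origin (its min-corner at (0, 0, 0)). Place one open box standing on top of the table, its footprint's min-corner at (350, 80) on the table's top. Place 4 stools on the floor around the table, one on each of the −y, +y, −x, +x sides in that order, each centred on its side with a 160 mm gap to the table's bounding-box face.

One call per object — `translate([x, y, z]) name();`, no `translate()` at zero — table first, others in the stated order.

table();
translate([350, 80, 727]) open_box();
translate([500, -455, 0]) stool();
translate([500, 759, 0]) stool();
translate([-430, 152, 0]) stool();
translate([1430, 152, 0]) stool();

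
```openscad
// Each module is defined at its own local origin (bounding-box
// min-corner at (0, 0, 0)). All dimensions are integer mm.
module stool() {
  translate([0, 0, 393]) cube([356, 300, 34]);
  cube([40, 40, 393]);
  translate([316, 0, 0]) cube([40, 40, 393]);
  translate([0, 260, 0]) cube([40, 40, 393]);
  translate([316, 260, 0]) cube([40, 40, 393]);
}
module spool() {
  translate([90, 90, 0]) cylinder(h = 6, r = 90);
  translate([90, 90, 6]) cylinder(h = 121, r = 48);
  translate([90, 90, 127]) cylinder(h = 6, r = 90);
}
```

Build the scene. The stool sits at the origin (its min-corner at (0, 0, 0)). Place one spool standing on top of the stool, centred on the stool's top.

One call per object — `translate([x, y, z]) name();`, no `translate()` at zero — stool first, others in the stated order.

stool();
translate([88, 60, 427]) spool();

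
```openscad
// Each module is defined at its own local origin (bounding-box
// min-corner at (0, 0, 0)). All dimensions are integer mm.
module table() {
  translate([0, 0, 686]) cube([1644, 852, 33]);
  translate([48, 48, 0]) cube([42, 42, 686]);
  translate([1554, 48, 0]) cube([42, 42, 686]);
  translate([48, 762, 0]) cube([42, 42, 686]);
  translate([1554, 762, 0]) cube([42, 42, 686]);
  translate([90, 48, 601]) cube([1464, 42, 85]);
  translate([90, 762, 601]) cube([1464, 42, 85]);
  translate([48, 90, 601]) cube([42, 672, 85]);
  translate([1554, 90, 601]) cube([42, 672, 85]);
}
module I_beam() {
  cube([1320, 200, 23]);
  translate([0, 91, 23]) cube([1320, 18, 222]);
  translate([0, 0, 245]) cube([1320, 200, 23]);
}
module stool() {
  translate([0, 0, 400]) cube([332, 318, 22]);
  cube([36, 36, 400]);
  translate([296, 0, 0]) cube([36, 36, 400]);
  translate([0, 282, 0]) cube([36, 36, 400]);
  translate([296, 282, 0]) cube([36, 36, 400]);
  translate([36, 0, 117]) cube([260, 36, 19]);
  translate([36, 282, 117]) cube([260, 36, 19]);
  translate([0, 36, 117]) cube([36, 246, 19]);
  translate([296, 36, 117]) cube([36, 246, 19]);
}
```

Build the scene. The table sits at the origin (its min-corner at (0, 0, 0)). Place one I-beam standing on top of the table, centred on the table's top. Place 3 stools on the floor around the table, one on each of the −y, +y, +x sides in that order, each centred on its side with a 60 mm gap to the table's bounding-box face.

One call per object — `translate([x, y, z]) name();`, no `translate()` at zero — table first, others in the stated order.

table();
translate([162, 326, 719]) I_beam();
translate([656, -378, 0]) stool();
translate([656, 912, 0]) stool();
translate([1704, 267, 0]) stool();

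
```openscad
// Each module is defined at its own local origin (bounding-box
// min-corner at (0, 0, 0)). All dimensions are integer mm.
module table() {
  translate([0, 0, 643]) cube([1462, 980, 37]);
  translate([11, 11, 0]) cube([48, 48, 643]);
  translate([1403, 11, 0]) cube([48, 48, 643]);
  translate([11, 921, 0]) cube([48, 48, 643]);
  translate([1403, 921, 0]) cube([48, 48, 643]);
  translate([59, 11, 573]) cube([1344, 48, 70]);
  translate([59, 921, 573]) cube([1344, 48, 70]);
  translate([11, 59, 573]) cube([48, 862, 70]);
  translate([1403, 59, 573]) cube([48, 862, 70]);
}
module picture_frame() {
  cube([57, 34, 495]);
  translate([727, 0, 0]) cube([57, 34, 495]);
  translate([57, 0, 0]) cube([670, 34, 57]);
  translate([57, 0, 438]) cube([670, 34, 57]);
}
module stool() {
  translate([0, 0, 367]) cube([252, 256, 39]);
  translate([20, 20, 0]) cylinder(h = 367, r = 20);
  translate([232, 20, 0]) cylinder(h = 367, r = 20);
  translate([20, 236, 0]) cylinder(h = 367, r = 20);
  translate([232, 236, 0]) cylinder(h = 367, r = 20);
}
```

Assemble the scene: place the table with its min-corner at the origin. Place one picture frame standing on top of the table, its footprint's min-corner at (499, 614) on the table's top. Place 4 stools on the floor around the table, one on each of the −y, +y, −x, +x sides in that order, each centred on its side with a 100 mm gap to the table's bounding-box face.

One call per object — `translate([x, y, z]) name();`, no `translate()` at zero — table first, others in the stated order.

table();
translate([499, 614, 680]) picture_frame();
translate([605, -356, 0]) stool();
translate([605, 1080, 0]) stool();
translate([-352, 362, 0]) stool();
translate([1562, 362, 0]) stool();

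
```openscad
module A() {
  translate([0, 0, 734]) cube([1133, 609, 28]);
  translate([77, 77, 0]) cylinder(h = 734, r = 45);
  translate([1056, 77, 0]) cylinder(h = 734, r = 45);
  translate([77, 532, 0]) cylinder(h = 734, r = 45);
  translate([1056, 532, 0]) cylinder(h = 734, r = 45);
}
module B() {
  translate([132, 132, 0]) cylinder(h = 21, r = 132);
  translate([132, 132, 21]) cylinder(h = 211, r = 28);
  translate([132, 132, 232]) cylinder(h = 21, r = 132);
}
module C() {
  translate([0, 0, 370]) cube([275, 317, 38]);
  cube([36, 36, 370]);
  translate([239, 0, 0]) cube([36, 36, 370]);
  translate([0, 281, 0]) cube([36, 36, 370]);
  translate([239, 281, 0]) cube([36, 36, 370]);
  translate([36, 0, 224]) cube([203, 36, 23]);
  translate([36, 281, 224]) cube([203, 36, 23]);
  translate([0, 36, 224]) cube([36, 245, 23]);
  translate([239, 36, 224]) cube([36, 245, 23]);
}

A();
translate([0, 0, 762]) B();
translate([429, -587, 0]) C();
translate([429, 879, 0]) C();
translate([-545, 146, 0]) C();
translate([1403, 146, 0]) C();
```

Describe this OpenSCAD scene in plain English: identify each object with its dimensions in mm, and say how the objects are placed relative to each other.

A is a table: top 1133 mm (x) × 609 mm (y), 28 mm thick, upper face at z = 762 mm, on four round legs of 90 mm diameter, each leg's bounding box inset 32 mm from the nearest pair of top edges, running from z = 0 to the bottom of the top.

B is a spool: two coaxial disc flanges of radius 132 mm and thickness 21 mm, joined by a core cylinder of radius 28 mm and height 211 mm. The lower flange rests on z = 0 and the three cylinders share a vertical axis.

C is a simple wooden stool: a rectangular seat 275 mm (x) by 317 mm (y), 38 mm thick, top face at z = 408 mm, on four square legs, each 36×36 mm in cross-section. The legs rest on z = 0, each flush with a corner of the seat. Four stretchers, 36 mm wide and 23 mm tall, connect adjacent legs with their undersides at z = 224 mm, each running between the inner faces of the legs it joins and aligned with the legs' outer faces on the other axis.

The spool is on top of the table. Four stools sit around the table at the −y, +y, −x, +x sides.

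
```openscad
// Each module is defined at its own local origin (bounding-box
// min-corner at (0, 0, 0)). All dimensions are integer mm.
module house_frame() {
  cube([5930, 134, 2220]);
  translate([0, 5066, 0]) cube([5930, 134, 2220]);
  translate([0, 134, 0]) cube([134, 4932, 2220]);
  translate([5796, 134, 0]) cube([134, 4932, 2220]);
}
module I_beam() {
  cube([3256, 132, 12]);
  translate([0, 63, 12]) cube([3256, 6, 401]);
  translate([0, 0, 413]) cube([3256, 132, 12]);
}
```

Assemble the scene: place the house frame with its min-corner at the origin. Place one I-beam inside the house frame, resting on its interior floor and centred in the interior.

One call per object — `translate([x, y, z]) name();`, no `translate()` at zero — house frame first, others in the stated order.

house_frame();
translate([1337, 2534, 0]) I_beam();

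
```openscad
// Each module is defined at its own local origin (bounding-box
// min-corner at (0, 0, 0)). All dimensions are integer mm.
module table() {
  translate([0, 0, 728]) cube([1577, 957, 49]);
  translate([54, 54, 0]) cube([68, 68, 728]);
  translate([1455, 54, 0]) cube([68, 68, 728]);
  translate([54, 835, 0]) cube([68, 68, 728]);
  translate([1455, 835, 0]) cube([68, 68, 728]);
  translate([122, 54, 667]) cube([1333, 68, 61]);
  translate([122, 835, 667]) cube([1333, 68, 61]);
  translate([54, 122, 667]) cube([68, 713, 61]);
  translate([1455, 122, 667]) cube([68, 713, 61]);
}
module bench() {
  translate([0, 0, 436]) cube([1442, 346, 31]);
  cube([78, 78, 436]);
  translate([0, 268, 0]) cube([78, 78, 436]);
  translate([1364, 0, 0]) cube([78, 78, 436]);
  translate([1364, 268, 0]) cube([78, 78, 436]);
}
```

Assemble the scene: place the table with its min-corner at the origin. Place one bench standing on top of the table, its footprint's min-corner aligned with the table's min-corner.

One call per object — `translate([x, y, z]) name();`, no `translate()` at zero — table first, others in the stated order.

table();
translate([0, 0, 777]) bench();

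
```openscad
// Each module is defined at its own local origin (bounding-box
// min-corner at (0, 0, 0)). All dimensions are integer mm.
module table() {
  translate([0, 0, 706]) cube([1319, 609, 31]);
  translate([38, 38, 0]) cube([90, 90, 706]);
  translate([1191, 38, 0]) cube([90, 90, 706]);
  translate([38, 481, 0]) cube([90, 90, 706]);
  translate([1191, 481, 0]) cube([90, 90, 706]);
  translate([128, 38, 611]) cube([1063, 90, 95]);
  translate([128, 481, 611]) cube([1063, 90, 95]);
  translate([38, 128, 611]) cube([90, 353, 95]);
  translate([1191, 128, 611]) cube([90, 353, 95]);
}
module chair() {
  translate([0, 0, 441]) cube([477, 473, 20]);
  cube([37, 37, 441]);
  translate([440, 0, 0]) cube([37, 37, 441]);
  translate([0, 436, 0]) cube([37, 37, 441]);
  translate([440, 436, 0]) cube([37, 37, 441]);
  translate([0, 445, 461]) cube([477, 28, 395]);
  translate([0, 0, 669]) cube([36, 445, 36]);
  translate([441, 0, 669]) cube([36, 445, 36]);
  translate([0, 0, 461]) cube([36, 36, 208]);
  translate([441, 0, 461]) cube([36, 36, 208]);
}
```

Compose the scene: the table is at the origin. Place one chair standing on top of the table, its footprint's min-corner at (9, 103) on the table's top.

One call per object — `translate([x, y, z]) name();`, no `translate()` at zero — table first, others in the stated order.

table();
translate([9, 103, 737]) chair();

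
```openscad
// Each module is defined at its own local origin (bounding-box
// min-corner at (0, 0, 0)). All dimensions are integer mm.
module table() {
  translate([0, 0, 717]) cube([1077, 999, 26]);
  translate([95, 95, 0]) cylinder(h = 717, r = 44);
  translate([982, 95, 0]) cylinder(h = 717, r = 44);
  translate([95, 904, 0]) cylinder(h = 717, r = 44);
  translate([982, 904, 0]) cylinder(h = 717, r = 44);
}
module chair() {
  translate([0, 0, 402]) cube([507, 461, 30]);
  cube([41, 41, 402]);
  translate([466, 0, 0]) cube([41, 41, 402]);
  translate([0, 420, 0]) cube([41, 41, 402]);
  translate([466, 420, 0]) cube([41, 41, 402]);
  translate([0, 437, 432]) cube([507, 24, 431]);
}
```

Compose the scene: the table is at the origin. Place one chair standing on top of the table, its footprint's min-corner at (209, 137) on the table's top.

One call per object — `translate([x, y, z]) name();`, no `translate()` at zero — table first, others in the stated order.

table();
translate([209, 137, 743]) chair();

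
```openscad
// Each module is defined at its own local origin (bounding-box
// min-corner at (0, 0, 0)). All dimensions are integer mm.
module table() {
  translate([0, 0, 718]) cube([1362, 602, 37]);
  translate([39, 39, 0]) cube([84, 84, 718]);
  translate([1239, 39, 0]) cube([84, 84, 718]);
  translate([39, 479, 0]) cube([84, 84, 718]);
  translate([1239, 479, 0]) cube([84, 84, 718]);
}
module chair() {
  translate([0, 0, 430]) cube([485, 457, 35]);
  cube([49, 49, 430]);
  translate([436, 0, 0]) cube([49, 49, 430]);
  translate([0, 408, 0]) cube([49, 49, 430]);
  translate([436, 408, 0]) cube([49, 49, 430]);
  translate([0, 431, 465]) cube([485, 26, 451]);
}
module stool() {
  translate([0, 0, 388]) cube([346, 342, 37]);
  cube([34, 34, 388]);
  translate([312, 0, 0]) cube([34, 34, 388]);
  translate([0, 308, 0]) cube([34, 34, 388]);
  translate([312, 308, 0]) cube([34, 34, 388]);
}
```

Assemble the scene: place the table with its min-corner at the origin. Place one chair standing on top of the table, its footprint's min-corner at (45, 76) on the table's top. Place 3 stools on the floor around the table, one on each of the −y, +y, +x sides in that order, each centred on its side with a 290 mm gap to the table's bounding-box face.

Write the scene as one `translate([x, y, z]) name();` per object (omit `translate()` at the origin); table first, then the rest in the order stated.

table();
translate([45, 76, 755]) chair();
translate([508, -632, 0]) stool();
translate([508, 892, 0]) stool();
translate([1652, 130, 0]) stool();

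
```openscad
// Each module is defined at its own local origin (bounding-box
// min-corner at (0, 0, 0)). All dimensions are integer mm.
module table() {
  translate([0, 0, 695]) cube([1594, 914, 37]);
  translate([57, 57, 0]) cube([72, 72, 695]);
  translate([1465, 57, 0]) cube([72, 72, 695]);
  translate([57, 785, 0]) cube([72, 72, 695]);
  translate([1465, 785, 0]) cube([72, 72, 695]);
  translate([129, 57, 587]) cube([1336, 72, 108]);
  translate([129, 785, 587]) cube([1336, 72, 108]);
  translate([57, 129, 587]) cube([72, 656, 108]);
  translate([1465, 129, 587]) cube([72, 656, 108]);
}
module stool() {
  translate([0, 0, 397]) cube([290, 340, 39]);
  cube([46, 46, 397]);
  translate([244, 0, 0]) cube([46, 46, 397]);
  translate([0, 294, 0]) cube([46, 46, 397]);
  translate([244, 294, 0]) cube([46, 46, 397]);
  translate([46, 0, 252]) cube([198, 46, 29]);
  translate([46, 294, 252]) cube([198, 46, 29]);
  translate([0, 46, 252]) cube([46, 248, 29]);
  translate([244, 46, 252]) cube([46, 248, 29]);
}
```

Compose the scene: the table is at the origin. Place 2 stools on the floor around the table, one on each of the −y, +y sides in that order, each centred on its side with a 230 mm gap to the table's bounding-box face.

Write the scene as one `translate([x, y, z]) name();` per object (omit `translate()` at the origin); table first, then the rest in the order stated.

table();
translate([652, -570, 0]) stool();
translate([652, 1144, 0]) stool();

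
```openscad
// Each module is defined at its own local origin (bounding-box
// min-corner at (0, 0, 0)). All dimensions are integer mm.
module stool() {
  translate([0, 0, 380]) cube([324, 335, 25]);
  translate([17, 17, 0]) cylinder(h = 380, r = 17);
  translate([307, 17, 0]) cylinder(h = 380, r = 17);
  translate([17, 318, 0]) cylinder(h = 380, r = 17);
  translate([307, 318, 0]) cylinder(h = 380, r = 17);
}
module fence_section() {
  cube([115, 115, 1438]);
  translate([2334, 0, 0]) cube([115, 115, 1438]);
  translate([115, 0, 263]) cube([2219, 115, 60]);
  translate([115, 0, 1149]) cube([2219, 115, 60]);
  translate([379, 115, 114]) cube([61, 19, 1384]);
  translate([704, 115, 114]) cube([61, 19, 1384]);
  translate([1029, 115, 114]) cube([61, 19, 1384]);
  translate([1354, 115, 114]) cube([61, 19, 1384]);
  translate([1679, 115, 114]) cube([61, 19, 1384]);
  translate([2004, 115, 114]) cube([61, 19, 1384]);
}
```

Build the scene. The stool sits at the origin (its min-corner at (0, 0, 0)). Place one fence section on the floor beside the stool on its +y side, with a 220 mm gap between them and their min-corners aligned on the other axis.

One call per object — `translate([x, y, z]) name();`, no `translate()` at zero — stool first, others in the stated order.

stool();
translate([0, 555, 0]) fence_section();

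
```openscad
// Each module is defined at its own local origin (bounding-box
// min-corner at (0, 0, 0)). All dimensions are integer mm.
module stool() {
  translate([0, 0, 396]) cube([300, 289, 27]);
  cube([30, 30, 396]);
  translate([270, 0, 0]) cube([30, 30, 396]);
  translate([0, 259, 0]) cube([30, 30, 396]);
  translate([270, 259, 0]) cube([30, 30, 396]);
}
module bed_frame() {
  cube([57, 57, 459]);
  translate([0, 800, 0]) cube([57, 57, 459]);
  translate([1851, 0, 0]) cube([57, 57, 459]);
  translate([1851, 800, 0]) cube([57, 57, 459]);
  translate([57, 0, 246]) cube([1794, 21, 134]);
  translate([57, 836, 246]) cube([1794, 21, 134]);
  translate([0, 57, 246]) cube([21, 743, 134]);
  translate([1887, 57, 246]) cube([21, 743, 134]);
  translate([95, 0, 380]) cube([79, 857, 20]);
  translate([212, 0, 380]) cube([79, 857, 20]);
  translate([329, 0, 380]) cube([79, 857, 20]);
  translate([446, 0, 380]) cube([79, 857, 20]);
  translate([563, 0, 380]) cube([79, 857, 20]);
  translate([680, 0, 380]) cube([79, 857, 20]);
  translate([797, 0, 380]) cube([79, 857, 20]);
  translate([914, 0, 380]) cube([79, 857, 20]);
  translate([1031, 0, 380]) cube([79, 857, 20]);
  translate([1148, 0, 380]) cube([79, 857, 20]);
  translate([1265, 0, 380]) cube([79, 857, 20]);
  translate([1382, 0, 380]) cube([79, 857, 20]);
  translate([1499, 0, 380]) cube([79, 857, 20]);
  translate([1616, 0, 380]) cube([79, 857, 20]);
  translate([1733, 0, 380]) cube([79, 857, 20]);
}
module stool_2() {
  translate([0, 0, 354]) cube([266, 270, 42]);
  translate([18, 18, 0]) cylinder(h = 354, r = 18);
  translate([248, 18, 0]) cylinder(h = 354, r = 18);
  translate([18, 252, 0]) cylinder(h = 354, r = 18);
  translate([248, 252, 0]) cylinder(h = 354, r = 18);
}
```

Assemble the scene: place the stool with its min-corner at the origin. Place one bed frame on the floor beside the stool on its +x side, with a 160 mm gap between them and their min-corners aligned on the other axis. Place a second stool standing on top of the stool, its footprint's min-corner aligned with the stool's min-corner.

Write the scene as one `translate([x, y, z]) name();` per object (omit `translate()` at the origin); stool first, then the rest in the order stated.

stool();
translate([460, 0, 0]) bed_frame();
translate([0, 0, 423]) stool_2();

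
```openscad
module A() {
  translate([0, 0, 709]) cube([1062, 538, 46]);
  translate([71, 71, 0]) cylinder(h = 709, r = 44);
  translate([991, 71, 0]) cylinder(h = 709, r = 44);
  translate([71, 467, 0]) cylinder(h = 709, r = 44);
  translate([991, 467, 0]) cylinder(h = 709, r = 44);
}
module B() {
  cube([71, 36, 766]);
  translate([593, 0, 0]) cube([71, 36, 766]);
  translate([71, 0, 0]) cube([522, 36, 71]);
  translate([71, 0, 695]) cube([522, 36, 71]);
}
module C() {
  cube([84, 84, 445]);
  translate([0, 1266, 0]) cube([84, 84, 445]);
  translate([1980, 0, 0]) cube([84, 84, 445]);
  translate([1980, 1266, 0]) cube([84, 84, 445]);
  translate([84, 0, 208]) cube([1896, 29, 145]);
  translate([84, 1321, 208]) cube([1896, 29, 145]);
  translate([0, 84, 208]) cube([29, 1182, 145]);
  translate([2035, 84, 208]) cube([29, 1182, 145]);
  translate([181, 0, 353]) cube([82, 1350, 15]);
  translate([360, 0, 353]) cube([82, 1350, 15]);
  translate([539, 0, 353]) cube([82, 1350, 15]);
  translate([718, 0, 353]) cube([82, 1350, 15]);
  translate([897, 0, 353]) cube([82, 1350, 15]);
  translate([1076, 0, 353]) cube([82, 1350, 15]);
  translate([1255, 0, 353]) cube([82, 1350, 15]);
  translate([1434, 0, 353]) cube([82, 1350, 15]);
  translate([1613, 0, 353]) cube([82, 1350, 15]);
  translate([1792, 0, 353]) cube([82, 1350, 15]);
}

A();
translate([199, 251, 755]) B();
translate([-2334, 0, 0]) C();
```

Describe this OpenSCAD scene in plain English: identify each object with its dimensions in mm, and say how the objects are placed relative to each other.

A is a table: top 1062 mm (x) × 538 mm (y), 46 mm thick, upper face at z = 755 mm, on four round legs of 88 mm diameter, each leg's bounding box inset 27 mm from the nearest pair of top edges, running from z = 0 to the bottom of the top.

B is a picture frame with a 522×624 mm rectangular opening (x by z) and a uniform 71 mm border on every side. Frame depth is 36 mm along y. It is built from two vertical stiles running the full outside height and two horizontal rails spanning the gap between the stiles.

C is a bed frame 2064 mm long (x) by 1350 mm wide (y). Four 84×84 mm corner posts, 445 mm tall, at the corners of the footprint. Four rails of 29 mm thickness and 145 mm height run between adjacent posts with their undersides at z = 208 mm, their outer faces flush with the outside of the frame (the two x-running rails run between the posts' inner faces; the two y-running rails run between the posts' inner faces). 10 slats, each 82 mm wide (x) and 15 mm thick, lie across the top of the two x-running rails, running the full 1350 mm width of the frame in y; the slats are evenly spaced along x between the inner faces of the end posts with equal gaps (rounded down to the nearest mm) at the −x end and between each pair — any rounding remainder accumulates at the +x end.

The picture frame is on top of the table, centred. The bed frame is on the floor beside the table on its −x side.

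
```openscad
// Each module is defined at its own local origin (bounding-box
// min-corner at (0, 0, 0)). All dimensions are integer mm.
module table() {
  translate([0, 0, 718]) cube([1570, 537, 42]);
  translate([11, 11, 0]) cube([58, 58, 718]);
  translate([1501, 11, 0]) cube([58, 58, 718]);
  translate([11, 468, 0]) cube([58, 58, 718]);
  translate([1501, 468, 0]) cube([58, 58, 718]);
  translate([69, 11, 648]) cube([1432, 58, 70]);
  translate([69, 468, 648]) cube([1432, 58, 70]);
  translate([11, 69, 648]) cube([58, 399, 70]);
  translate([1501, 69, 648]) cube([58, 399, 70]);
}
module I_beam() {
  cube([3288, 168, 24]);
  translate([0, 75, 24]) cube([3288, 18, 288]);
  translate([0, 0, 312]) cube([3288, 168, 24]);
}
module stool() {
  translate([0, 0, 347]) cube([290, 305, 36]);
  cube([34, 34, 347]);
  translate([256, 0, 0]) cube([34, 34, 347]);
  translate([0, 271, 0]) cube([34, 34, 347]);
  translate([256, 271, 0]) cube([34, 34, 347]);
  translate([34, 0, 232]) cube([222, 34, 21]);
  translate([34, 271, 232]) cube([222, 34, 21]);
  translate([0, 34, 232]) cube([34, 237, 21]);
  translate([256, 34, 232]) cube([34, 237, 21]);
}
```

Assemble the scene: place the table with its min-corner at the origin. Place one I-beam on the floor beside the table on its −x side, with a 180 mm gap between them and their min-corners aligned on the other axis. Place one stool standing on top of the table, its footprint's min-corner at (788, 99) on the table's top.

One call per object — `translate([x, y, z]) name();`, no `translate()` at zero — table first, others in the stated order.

table();
translate([-3468, 0, 0]) I_beam();
translate([788, 99, 760]) stool();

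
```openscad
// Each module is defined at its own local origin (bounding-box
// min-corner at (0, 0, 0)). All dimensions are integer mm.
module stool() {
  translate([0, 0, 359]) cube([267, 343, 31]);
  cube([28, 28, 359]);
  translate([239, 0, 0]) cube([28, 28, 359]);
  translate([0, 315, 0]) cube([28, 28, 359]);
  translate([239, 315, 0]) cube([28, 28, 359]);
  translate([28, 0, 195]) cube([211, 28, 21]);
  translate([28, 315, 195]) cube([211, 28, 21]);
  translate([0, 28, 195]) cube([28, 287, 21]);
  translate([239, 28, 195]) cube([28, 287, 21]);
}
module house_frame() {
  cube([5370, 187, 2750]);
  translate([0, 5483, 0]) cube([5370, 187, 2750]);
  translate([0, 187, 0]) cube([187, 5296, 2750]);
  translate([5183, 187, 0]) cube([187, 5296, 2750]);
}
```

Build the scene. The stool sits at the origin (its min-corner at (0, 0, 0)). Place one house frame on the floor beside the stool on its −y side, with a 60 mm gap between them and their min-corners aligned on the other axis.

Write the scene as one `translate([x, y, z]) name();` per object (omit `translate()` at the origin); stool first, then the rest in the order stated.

stool();
translate([0, -5730, 0]) house_frame();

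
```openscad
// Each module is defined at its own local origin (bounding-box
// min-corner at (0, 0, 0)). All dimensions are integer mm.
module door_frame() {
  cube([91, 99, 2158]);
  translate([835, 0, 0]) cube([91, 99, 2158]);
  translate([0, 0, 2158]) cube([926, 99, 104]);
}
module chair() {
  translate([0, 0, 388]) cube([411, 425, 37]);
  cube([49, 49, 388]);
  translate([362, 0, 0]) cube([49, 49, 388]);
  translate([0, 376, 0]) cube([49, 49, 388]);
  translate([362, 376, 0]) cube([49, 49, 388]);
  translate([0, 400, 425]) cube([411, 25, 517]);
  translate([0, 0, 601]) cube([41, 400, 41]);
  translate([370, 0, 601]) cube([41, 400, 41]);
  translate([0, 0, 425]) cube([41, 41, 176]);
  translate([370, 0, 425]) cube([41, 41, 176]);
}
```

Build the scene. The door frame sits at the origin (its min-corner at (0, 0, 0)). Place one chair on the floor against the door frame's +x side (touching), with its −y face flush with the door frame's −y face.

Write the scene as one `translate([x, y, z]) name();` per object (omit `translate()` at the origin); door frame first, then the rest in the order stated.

door_frame();
translate([926, 0, 0]) chair();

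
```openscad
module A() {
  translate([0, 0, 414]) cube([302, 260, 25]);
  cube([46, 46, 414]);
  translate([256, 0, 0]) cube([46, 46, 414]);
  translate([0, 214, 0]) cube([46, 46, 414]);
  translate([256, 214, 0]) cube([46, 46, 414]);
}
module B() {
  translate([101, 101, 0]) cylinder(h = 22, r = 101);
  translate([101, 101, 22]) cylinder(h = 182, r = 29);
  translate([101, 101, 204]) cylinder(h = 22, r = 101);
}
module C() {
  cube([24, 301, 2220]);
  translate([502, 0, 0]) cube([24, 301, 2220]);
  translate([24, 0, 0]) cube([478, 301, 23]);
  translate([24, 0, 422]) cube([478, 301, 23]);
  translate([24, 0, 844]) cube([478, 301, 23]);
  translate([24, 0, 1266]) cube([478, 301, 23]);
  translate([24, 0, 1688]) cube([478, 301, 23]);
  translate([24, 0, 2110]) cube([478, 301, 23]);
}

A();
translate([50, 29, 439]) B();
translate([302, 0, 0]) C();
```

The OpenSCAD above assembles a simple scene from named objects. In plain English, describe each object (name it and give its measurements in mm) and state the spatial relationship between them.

A is a simple wooden stool: a rectangular seat 302 mm (x) by 260 mm (y), 25 mm thick, top face at z = 439 mm, on four square legs, each 46×46 mm in cross-section. The legs rest on z = 0, each flush with a corner of the seat.

B is a spool: two coaxial disc flanges of radius 101 mm and thickness 22 mm, joined by a core cylinder of radius 29 mm and height 182 mm. The lower flange rests on z = 0 and the three cylinders share a vertical axis.

C is an open bookshelf. Two side panels, each 24 mm thick, 301 mm deep and 2220 mm tall, stand 526 mm apart (outside-to-outside). Between them sit 6 shelves, each 23 mm thick and 301 mm deep, spanning the full gap between the sides. The bottom shelf rests on the floor (its underside at z = 0) and the clear gap between one shelf's top and the next shelf's underside is 399 mm.

The spool is on top of the stool, centred. The bookshelf is against the stool's +x side, with their −y faces flush.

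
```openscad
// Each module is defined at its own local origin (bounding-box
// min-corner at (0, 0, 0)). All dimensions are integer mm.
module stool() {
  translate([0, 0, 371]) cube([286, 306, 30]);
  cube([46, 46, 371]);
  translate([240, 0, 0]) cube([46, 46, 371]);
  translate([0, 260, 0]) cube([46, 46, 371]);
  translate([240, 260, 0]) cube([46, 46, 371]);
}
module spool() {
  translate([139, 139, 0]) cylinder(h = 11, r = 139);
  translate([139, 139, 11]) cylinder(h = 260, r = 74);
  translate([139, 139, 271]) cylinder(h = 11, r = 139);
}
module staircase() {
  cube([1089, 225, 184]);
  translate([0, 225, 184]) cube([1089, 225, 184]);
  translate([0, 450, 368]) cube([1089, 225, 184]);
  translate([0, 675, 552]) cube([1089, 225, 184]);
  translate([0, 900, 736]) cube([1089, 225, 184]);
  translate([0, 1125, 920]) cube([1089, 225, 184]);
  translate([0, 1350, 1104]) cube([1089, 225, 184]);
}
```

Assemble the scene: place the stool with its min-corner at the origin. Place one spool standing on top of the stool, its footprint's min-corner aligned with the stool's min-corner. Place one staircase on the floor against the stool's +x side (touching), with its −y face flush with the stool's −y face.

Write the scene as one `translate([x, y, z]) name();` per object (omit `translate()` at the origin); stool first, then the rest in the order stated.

stool();
translate([0, 0, 401]) spool();
translate([286, 0, 0]) staircase();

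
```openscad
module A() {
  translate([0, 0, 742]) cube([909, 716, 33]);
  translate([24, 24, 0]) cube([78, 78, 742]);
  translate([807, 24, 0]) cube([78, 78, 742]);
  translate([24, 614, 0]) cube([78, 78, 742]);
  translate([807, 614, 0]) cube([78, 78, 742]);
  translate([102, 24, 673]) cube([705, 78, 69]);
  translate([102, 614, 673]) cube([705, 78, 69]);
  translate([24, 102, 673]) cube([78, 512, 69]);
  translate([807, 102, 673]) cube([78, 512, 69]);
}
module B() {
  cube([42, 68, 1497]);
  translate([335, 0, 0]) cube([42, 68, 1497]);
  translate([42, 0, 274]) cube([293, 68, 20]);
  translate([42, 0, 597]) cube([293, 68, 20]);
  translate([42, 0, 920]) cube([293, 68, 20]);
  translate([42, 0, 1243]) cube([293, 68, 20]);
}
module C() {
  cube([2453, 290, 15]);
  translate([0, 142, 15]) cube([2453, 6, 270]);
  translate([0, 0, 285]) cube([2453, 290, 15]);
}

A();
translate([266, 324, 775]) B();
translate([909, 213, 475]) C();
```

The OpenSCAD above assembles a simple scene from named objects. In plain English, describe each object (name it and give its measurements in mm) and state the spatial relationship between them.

A is a table: top 909 mm (x) × 716 mm (y), 33 mm thick, upper face at z = 775 mm, on four 78×78 mm square legs, each inset 24 mm from the nearest pair of top edges, running from z = 0 to the bottom of the top. Four apron rails, 78 mm thick and 69 mm tall, run between adjacent legs with their top edges flush with the underside of the top and their outer faces flush with the legs' outer faces.

B is a straight ladder. Two 42×68 mm vertical rails, 1497 mm tall, stand 377 mm apart (outside-to-outside) with their front faces coplanar on the −y side. 4 rungs, each 68 mm deep and 20 mm tall, span between the inner faces of the rails, front faces flush with the rails. The lowest rung's underside is at z = 274 mm and rungs are spaced 323 mm apart (underside to underside).

C is an I-beam lying along x, 2453 mm long. Overall section height 300 mm. Two flanges 290 mm wide (y) and 15 mm thick, one on the floor and one at the top; a web 6 mm thick runs between them, centred on the flange width.

The ladder is on top of the table, centred. The I-beam is beside the table with their tops flush at z = 775.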